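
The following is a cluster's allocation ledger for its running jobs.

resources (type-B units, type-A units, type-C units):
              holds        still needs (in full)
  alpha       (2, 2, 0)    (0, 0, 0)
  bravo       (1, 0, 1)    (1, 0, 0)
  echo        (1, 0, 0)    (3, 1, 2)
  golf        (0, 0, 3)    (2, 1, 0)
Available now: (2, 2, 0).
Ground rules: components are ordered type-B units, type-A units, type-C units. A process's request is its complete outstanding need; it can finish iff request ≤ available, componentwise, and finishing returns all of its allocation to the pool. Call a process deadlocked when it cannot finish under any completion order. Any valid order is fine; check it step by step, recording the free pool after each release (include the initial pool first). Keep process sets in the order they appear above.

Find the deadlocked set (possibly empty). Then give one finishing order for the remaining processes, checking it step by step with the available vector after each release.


No process is deadlocked.
Key observation: alpha leads a chain of completions in which each release enables another process.
One completion order for the rest: alpha, golf, bravo, echo. Verifying each step:
  pool = (2, 2, 0)
  run alpha (needs (0, 0, 0), free (2, 2, 0)); after release of (2, 2, 0) the pool is (4, 4, 0)
  run golf (needs (2, 1, 0), free (4, 4, 0)); after release of (0, 0, 3) the pool is (4, 4, 3)
  run bravo (needs (1, 0, 0), free (4, 4, 3)); after release of (1, 0, 1) the pool is (5, 4, 4)
  run echo (needs (3, 1, 2), free (5, 4, 4)); after release of (1, 0, 0) the pool is (6, 4, 4)


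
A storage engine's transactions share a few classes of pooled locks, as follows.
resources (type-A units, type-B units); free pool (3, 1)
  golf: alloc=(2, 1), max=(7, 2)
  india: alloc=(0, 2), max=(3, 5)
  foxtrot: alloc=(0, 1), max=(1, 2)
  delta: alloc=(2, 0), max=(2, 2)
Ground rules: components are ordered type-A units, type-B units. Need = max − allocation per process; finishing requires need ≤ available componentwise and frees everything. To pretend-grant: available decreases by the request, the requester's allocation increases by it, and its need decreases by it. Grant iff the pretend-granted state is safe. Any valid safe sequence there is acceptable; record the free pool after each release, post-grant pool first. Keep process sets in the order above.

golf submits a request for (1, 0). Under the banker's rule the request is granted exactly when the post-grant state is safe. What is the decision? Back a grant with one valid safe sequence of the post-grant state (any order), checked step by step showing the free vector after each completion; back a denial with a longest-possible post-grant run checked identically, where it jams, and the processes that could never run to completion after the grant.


GRANT: granting preserves safety; a valid post-grant sequence is foxtrot, delta, golf, india.
Key observation: with (2, 1) left after the transfer, foxtrot can run at once — the state stays safe.
Verifying the post-grant state step by step:
  pool = (2, 1)
  foxtrot: need (1, 1) fits (2, 1); releases (0, 1), pool now (2, 2)
  delta: need (0, 2) fits (2, 2); releases (2, 0), pool now (4, 2)
  golf: need (4, 1) fits (4, 2); releases (3, 1), pool now (7, 3)
  india: need (3, 3) fits (7, 3); releases (0, 2), pool now (7, 5)


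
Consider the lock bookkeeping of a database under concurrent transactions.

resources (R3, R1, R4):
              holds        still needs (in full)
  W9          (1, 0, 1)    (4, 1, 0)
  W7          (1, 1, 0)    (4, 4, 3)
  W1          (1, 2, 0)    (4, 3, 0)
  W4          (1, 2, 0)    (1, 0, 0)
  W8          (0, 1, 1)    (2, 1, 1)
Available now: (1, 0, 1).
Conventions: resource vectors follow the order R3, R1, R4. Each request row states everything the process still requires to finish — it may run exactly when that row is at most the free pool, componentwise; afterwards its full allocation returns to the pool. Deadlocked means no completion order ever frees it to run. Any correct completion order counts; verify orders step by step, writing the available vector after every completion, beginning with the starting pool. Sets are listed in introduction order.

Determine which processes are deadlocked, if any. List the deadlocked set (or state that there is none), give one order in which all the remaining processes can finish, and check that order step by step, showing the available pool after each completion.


Deadlocked set: W9, W7 and W1.
Key observation: W4, W8 can finish, but then (2, 3, 2) is all there is, and the blocked group's R3 demands exceed it.
One completion order for the rest: W4, W8. Check, step by step:
  pool = (1, 0, 1)
  W4: need (1, 0, 0) fits (1, 0, 1); releases (1, 2, 0), pool now (2, 2, 1)
  W8: need (2, 1, 1) fits (2, 2, 1); releases (0, 1, 1), pool now (2, 3, 2)
The blocked processes can never fit:
  W9 cannot run: need (4, 1, 0) vs free (2, 3, 2) (insufficient R3)
  W7 cannot run: need (4, 4, 3) vs free (2, 3, 2) (insufficient R3, R1 and R4)
  W1 cannot run: need (4, 3, 0) vs free (2, 3, 2) (insufficient R3)


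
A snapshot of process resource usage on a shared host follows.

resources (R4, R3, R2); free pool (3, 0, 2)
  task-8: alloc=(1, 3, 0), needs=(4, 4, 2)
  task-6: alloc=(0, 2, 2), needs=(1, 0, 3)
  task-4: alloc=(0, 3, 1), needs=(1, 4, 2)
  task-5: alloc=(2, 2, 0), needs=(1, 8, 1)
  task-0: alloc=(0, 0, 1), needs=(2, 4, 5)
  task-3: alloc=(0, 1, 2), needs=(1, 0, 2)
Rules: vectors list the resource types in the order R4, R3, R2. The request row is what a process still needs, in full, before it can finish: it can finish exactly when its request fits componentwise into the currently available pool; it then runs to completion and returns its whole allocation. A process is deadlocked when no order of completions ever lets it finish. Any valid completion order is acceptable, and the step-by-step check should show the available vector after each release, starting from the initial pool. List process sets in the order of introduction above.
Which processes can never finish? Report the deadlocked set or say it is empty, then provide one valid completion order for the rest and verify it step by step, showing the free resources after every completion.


Deadlocked set: task-8, task-4, task-5 and task-0.
Key observation: after task-3, task-6 complete, (3, 3, 6) is the best the pool ever gets, yet each leftover process wants more R3.
One completion order for the rest: task-3, task-6. Check, step by step:
  pool = (3, 0, 2)
  task-3 needs (1, 0, 2) <= (3, 0, 2) -> finishes; pool += (0, 1, 2) = (3, 1, 4)
  task-6 needs (1, 0, 3) <= (3, 1, 4) -> finishes; pool += (0, 2, 2) = (3, 3, 6)
None of the blocked processes ever fits:
  task-8 cannot run: need (4, 4, 2) vs free (3, 3, 6) (insufficient R4 and R3)
  task-4 cannot run: need (1, 4, 2) vs free (3, 3, 6) (insufficient R3)
  task-5 cannot run: need (1, 8, 1) vs free (3, 3, 6) (insufficient R3)
  task-0 cannot run: need (2, 4, 5) vs free (3, 3, 6) (insufficient R3)


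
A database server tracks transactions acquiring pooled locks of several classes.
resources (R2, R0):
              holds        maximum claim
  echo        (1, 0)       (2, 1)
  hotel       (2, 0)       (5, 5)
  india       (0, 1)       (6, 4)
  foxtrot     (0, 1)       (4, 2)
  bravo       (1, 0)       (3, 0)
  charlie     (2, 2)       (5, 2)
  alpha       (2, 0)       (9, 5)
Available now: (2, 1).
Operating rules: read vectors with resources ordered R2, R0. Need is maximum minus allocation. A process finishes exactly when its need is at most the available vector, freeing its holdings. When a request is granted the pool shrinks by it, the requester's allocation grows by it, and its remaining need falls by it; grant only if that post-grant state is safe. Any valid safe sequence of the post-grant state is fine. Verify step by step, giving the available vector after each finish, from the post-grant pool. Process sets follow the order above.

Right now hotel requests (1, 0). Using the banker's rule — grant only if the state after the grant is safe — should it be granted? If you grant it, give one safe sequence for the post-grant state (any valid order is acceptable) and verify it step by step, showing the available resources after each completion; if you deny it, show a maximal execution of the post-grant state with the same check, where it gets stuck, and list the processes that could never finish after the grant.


DENY: after the grant no complete ordering would exist.
Key observation: after echo, bravo, charlie, foxtrot the pool peaks at (5, 4), and each blocked process is short somewhere: hotel on R0; india on R2; alpha on R2, R0.
On the post-grant state, echo, bravo, charlie, foxtrot is a maximal run — nothing extends it. Walking it through:
  pool = (1, 1)
  echo needs (1, 1) <= (1, 1) -> finishes; pool += (1, 0) = (2, 1)
  bravo needs (2, 0) <= (2, 1) -> finishes; pool += (1, 0) = (3, 1)
  charlie needs (3, 0) <= (3, 1) -> finishes; pool += (2, 2) = (5, 3)
  foxtrot needs (4, 1) <= (5, 3) -> finishes; pool += (0, 1) = (5, 4)
  hotel still needs (2, 5) but only (5, 4) is free — short on R0
  india still needs (6, 3) but only (5, 4) is free — short on R2
  alpha still needs (7, 5) but only (5, 4) is free — short on R2 and R0
Processes that could never finish after the grant: hotel, india and alpha.


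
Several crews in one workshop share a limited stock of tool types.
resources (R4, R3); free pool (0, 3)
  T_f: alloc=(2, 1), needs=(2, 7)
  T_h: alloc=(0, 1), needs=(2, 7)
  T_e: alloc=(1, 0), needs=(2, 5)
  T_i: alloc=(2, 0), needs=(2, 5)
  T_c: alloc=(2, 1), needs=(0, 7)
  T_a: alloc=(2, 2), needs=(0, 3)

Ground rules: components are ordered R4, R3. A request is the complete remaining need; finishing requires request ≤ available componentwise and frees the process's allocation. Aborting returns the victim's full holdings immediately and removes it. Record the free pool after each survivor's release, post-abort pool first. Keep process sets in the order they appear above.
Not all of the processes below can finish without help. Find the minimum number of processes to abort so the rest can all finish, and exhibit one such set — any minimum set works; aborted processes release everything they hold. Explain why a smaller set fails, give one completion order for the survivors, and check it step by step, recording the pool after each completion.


Abort T_h and T_c.
Key observation: the deadlocked T_f becomes finishable only because T_h and T_c released (2, 2); it completes at step 3 below.
No one abort is enough; case by case: T_f alone leaves T_h blocked (short on R3); T_h alone leaves T_f blocked (short on R3); T_e alone leaves T_f blocked (short on R3); T_i alone leaves T_f blocked (short on R3); T_c alone leaves T_f blocked (short on R3); T_a alone leaves T_f blocked (short on R3).
One survivor order: T_e, T_a, T_f, T_i. Verifying each step (post-abort pool first):
  pool = (2, 5)
  T_e needs (2, 5) <= (2, 5) -> finishes; pool += (1, 0) = (3, 5)
  T_a needs (0, 3) <= (3, 5) -> finishes; pool += (2, 2) = (5, 7)
  T_f needs (2, 7) <= (5, 7) -> finishes; pool += (2, 1) = (7, 8)
  T_i needs (2, 5) <= (7, 8) -> finishes; pool += (2, 0) = (9, 8)


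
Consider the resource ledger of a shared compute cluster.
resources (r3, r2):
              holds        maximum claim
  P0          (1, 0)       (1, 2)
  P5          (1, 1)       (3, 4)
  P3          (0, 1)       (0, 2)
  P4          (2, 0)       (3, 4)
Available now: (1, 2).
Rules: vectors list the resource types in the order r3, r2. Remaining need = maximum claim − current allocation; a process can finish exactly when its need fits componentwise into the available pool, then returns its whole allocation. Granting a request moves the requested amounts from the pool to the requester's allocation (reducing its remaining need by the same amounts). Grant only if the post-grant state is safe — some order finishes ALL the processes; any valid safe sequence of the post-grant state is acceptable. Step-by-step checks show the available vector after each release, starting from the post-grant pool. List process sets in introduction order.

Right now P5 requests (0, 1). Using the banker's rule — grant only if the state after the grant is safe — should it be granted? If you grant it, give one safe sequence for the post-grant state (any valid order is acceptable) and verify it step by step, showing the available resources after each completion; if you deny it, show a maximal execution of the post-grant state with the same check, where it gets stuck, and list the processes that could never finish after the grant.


GRANT: granting preserves safety; a valid post-grant sequence is P3, P0, P5, P4.
Key observation: with (1, 1) left after the transfer, P3 can run at once — the state stays safe.
Verifying the post-grant state step by step:
  pool = (1, 1)
  run P3 (needs (0, 1), free (1, 1)); after release of (0, 1) the pool is (1, 2)
  run P0 (needs (0, 2), free (1, 2)); after release of (1, 0) the pool is (2, 2)
  run P5 (needs (2, 2), free (2, 2)); after release of (1, 2) the pool is (3, 4)
  run P4 (needs (1, 4), free (3, 4)); after release of (2, 0) the pool is (5, 4)


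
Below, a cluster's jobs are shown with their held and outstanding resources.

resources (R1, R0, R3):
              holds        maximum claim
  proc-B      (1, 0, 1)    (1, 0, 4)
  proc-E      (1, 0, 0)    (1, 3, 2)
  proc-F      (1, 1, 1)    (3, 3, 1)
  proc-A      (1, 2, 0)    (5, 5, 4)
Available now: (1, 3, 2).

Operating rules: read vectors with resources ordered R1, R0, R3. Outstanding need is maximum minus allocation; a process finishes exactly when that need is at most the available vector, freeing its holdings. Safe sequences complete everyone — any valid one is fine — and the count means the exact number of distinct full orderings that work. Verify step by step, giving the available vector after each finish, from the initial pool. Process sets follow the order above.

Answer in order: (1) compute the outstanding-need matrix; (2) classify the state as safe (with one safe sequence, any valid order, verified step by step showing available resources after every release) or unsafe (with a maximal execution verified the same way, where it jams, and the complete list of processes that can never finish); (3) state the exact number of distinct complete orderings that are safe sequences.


(1) Remaining need (order R1, R0, R3):
  proc-B: (0, 0, 3)
  proc-E: (0, 3, 2)
  proc-F: (2, 2, 0)
  proc-A: (4, 3, 4)
(2) SAFE — a valid safe sequence is proc-E, proc-F, proc-B, proc-A.
Key observation: at proc-E the run first touches a limit — (0, 3, 2) against (1, 3, 2), exact on a resource it actually requests.
Step-by-step check:
  pool = (1, 3, 2)
  proc-E needs (0, 3, 2) <= (1, 3, 2) -> finishes; pool += (1, 0, 0) = (2, 3, 2)
  proc-F needs (2, 2, 0) <= (2, 3, 2) -> finishes; pool += (1, 1, 1) = (3, 4, 3)
  proc-B needs (0, 0, 3) <= (3, 4, 3) -> finishes; pool += (1, 0, 1) = (4, 4, 4)
  proc-A needs (4, 3, 4) <= (4, 4, 4) -> finishes; pool += (1, 2, 0) = (5, 6, 4)
(3) Precisely 1 of the possible complete orderings is a safe sequence.


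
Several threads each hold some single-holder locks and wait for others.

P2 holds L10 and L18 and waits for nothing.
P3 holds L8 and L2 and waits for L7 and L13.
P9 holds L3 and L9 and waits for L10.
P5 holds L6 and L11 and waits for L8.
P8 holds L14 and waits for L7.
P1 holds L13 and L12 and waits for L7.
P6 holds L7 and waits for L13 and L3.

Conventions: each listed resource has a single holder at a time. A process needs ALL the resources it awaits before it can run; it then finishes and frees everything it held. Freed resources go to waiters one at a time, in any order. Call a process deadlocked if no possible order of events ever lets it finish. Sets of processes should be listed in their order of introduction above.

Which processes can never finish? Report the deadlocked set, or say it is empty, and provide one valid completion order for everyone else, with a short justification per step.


Deadlocked: P3, P5, P8, P1 and P6.
Key observation: nobody on the ring P1 -> P6 -> P1 can start until another member finishes, which never happens; P3, P5 and P8 wait into the deadlock from upstream.
A valid finishing order for the others: P2, P9.
Verifying each step:
  P2: no waits; runs immediately, freeing L10 and L18
  P9 waits on L10 — all released -> runs and releases L3 and L9


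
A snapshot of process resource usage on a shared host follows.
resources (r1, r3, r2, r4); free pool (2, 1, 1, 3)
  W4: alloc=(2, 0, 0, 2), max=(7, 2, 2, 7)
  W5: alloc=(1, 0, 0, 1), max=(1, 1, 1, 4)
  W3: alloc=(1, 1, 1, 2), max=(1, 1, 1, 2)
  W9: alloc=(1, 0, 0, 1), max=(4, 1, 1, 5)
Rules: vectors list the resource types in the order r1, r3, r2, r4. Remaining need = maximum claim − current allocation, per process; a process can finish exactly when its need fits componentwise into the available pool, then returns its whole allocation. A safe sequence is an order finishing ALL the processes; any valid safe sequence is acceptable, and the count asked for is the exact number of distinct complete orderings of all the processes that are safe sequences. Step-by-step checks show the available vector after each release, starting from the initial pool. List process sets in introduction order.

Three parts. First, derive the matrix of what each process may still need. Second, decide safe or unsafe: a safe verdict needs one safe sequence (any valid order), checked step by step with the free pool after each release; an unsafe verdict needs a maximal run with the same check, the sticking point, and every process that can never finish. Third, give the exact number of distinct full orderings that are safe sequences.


(1) Need matrix, components ordered r1, r3, r2, r4:
  W4: (5, 2, 2, 5)
  W5: (0, 1, 1, 3)
  W3: (0, 0, 0, 0)
  W9: (3, 1, 1, 4)
(2) The state is SAFE; one workable sequence: W5, W3, W9, W4.
Key observation: W5 marks the first exact bind of the order: its need (0, 1, 1, 3) fits the free (2, 1, 1, 3) with zero slack on a requested resource.
Step-by-step check:
  pool = (2, 1, 1, 3)
  W5 needs (0, 1, 1, 3) <= (2, 1, 1, 3) -> finishes; pool += (1, 0, 0, 1) = (3, 1, 1, 4)
  W3 needs (0, 0, 0, 0) <= (3, 1, 1, 4) -> finishes; pool += (1, 1, 1, 2) = (4, 2, 2, 6)
  W9 needs (3, 1, 1, 4) <= (4, 2, 2, 6) -> finishes; pool += (1, 0, 0, 1) = (5, 2, 2, 7)
  W4 needs (5, 2, 2, 5) <= (5, 2, 2, 7) -> finishes; pool += (2, 0, 0, 2) = (7, 2, 2, 9)
(3) The exact count: 4 of the possible complete orderings are safe sequences.


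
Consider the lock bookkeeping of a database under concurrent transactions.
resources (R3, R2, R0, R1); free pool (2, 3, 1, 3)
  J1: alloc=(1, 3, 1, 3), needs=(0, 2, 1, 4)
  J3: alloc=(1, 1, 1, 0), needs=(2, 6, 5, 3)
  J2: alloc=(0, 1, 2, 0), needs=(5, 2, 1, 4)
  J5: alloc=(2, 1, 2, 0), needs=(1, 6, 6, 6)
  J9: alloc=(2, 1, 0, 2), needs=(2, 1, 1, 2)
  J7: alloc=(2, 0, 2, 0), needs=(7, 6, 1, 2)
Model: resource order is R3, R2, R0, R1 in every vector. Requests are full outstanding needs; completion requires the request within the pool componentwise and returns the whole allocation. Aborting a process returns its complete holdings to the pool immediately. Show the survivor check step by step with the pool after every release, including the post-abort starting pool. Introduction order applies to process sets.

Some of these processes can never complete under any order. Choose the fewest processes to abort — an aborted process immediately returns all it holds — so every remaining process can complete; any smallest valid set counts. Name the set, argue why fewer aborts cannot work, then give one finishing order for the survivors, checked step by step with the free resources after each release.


Minimum abort set: J5.
Key observation: the returned (2, 1, 2, 0) from J5 is what brings J7 — unrunnable before, under any order — into play at step 4.
No smaller set exists: with zero aborts the deadlock remains.
One survivor order: J9, J1, J2, J7, J3. Check, step by step (post-abort pool first):
  pool = (4, 4, 3, 3)
  J9: need (2, 1, 1, 2) fits (4, 4, 3, 3); releases (2, 1, 0, 2), pool now (6, 5, 3, 5)
  J1: need (0, 2, 1, 4) fits (6, 5, 3, 5); releases (1, 3, 1, 3), pool now (7, 8, 4, 8)
  J2: need (5, 2, 1, 4) fits (7, 8, 4, 8); releases (0, 1, 2, 0), pool now (7, 9, 6, 8)
  J7: need (7, 6, 1, 2) fits (7, 9, 6, 8); releases (2, 0, 2, 0), pool now (9, 9, 8, 8)
  J3: need (2, 6, 5, 3) fits (9, 9, 8, 8); releases (1, 1, 1, 0), pool now (10, 10, 9, 8)


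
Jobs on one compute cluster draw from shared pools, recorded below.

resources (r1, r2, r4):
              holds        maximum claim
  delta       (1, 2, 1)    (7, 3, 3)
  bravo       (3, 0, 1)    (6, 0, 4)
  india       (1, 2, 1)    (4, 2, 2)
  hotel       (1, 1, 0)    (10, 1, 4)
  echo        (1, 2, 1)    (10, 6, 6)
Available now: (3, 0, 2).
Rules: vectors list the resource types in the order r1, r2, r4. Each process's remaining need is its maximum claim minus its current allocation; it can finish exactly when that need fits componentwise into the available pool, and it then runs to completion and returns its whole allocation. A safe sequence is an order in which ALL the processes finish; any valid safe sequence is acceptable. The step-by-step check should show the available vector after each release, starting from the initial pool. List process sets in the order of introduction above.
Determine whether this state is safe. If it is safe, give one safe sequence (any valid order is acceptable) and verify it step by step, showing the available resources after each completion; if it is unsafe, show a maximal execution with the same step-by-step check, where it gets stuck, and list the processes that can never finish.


UNSAFE — no complete ordering exists.
Key observation: once india, bravo, delta finish, the pool peaks at (8, 4, 5) — and every remaining process still needs more r1 than that.
The run india, bravo, delta cannot be extended any further. Check, step by step:
  pool = (3, 0, 2)
  india: need (3, 0, 1) fits (3, 0, 2); releases (1, 2, 1), pool now (4, 2, 3)
  bravo: need (3, 0, 3) fits (4, 2, 3); releases (3, 0, 1), pool now (7, 2, 4)
  delta: need (6, 1, 2) fits (7, 2, 4); releases (1, 2, 1), pool now (8, 4, 5)
  hotel cannot run: need (9, 0, 4) vs free (8, 4, 5) (insufficient r1)
  echo cannot run: need (9, 4, 5) vs free (8, 4, 5) (insufficient r1)
Processes that can never finish: hotel and echo.


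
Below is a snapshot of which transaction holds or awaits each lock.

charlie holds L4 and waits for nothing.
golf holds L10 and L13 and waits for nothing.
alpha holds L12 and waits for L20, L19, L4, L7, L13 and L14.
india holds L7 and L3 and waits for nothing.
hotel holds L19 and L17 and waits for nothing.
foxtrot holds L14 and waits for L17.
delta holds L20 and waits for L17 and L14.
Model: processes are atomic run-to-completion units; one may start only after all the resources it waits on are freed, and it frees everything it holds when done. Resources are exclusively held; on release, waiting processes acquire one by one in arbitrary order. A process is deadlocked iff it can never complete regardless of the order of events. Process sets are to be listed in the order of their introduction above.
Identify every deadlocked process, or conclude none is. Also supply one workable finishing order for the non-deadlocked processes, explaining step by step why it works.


Nothing here is deadlocked.
Key observation: the wait graph is acyclic; completion cascades from the unblocked processes through everyone else.
The rest can finish in the order india, charlie, hotel, golf, foxtrot, delta, alpha.
Walking it through:
  run india (it waits on nothing); releases L7 and L3
  run charlie (it waits on nothing); releases L4
  run hotel (it waits on nothing); releases L19 and L17
  run golf (it waits on nothing); releases L10 and L13
  run foxtrot (all its waits — L17 — are resolved); releases L14
  run delta (all its waits — L17 and L14 — are resolved); releases L20
  run alpha (all its waits — L20, L19, L4, L7, L13 and L14 — are resolved); releases L12


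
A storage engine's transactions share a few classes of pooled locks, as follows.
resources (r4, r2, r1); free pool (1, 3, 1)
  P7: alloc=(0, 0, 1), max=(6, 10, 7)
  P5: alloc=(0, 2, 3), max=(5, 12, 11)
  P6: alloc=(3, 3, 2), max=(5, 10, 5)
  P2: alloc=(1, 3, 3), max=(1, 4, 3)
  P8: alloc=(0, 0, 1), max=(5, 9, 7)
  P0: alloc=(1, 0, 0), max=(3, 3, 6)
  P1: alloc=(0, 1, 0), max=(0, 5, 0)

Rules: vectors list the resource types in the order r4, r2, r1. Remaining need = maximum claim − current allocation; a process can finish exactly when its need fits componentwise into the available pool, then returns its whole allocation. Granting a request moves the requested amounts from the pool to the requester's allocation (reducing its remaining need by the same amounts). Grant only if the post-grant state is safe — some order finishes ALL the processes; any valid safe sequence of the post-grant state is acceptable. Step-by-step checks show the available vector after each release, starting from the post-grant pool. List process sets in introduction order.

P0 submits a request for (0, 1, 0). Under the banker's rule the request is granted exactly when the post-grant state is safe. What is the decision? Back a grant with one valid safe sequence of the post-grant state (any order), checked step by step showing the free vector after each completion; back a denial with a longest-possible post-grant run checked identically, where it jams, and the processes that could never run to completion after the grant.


DENY: after the grant no complete ordering would exist.
Key observation: after P2, P1 the pool peaks at (2, 6, 4), and each blocked process is short somewhere: P7 on r4, r2, r1; P5 on r4, r2, r1; P6 on r2; P8 on r4, r2, r1; P0 on r1.
After a pretend grant, a maximal execution: P2, P1 — then nothing else fits. Verifying each step:
  pool = (1, 2, 1)
  run P2 (needs (0, 1, 0), free (1, 2, 1)); after release of (1, 3, 3) the pool is (2, 5, 4)
  run P1 (needs (0, 4, 0), free (2, 5, 4)); after release of (0, 1, 0) the pool is (2, 6, 4)
  P7 cannot run: need (6, 10, 6) vs free (2, 6, 4) (insufficient r4, r2 and r1)
  P5 cannot run: need (5, 10, 8) vs free (2, 6, 4) (insufficient r4, r2 and r1)
  P6 cannot run: need (2, 7, 3) vs free (2, 6, 4) (insufficient r2)
  P8 cannot run: need (5, 9, 6) vs free (2, 6, 4) (insufficient r4, r2 and r1)
  P0 cannot run: need (2, 2, 6) vs free (2, 6, 4) (insufficient r1)
Post-grant, the permanently blocked set is P7, P5, P6, P8 and P0.


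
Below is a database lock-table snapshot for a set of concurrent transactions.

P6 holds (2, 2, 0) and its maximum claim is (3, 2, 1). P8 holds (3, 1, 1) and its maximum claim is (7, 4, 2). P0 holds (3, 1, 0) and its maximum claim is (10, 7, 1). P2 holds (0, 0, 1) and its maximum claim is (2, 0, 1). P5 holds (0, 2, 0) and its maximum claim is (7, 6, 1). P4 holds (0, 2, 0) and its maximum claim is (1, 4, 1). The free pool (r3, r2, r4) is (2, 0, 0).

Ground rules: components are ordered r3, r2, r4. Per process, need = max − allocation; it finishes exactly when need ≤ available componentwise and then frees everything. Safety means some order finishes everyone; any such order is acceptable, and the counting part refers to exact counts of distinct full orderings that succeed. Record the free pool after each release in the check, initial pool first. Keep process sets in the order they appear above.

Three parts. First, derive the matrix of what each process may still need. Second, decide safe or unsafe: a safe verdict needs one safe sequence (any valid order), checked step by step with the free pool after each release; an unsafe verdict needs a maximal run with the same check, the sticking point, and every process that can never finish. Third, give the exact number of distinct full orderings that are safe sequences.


(1) Outstanding need per process (order r3, r2, r4):
  P6: (1, 0, 1)
  P8: (4, 3, 1)
  P0: (7, 6, 1)
  P2: (2, 0, 0)
  P5: (7, 4, 1)
  P4: (1, 2, 1)
(2) The state is SAFE; one workable sequence: P2, P6, P4, P8, P5, P0.
Key observation: at P2 the run first touches a limit — (2, 0, 0) against (2, 0, 0), exact on a resource it actually requests.
Step-by-step check:
  pool = (2, 0, 0)
  P2: need (2, 0, 0) fits (2, 0, 0); releases (0, 0, 1), pool now (2, 0, 1)
  P6: need (1, 0, 1) fits (2, 0, 1); releases (2, 2, 0), pool now (4, 2, 1)
  P4: need (1, 2, 1) fits (4, 2, 1); releases (0, 2, 0), pool now (4, 4, 1)
  P8: need (4, 3, 1) fits (4, 4, 1); releases (3, 1, 1), pool now (7, 5, 2)
  P5: need (7, 4, 1) fits (7, 5, 2); releases (0, 2, 0), pool now (7, 7, 2)
  P0: need (7, 6, 1) fits (7, 7, 2); releases (3, 1, 0), pool now (10, 8, 2)
(3) Precisely 1 of the possible complete orderings is a safe sequence.


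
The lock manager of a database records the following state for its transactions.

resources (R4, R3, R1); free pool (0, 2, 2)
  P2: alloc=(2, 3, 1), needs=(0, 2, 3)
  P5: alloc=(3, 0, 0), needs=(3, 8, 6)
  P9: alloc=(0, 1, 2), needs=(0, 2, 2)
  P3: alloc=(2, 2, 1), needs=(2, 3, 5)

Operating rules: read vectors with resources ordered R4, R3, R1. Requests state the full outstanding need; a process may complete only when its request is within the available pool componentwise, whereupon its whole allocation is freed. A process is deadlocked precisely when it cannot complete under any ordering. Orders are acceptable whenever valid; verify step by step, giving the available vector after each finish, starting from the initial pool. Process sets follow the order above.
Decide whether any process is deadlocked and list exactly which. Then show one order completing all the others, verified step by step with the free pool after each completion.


The deadlocked set is empty.
Key observation: the pool covers P9 at once, and every later process fits after earlier releases.
One completion order for the rest: P9, P2, P3, P5. Verifying each step:
  pool = (0, 2, 2)
  P9: need (0, 2, 2) fits (0, 2, 2); releases (0, 1, 2), pool now (0, 3, 4)
  P2: need (0, 2, 3) fits (0, 3, 4); releases (2, 3, 1), pool now (2, 6, 5)
  P3: need (2, 3, 5) fits (2, 6, 5); releases (2, 2, 1), pool now (4, 8, 6)
  P5: need (3, 8, 6) fits (4, 8, 6); releases (3, 0, 0), pool now (7, 8, 6)


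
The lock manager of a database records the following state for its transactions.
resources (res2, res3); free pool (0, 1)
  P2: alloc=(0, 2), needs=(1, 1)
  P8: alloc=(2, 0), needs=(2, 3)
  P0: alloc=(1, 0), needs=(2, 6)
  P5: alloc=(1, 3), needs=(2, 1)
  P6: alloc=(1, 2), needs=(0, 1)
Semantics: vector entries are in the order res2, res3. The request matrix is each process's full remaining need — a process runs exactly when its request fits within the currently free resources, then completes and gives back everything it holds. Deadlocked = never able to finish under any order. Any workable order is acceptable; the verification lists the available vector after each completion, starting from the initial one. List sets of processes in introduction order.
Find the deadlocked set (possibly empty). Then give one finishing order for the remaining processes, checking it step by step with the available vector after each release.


Deadlocked: P8, P0 and P5.
Key observation: after P6, P2 complete, (1, 5) is the best the pool ever gets, yet each leftover process wants more res2.
One completion order for the rest: P6, P2. Step-by-step check:
  pool = (0, 1)
  P6: need (0, 1) fits (0, 1); releases (1, 2), pool now (1, 3)
  P2: need (1, 1) fits (1, 3); releases (0, 2), pool now (1, 5)
The stuck group stays short no matter what:
  P8 still needs (2, 3) but only (1, 5) is free — short on res2
  P0 still needs (2, 6) but only (1, 5) is free — short on res2 and res3
  P5 still needs (2, 1) but only (1, 5) is free — short on res2


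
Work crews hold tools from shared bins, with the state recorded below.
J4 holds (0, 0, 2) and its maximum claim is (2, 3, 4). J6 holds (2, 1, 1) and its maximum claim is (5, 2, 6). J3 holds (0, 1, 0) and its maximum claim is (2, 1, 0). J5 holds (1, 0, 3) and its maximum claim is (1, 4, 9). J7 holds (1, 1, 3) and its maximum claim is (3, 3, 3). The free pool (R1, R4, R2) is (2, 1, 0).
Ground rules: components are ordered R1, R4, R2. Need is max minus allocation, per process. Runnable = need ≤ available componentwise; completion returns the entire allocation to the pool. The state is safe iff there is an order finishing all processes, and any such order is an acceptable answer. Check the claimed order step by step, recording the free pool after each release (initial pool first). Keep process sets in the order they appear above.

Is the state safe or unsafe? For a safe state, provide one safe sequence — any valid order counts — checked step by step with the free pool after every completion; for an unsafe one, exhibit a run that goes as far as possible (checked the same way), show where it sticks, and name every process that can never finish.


SAFE, for example via the order J3, J7, J4, J6, J5.
Key observation: reading the order forward, J3 is the first process whose need (2, 0, 0) meets the free pool (2, 1, 0) exactly on a resource it requests.
Step-by-step check:
  pool = (2, 1, 0)
  J3: need (2, 0, 0) fits (2, 1, 0); releases (0, 1, 0), pool now (2, 2, 0)
  J7: need (2, 2, 0) fits (2, 2, 0); releases (1, 1, 3), pool now (3, 3, 3)
  J4: need (2, 3, 2) fits (3, 3, 3); releases (0, 0, 2), pool now (3, 3, 5)
  J6: need (3, 1, 5) fits (3, 3, 5); releases (2, 1, 1), pool now (5, 4, 6)
  J5: need (0, 4, 6) fits (5, 4, 6); releases (1, 0, 3), pool now (6, 4, 9)


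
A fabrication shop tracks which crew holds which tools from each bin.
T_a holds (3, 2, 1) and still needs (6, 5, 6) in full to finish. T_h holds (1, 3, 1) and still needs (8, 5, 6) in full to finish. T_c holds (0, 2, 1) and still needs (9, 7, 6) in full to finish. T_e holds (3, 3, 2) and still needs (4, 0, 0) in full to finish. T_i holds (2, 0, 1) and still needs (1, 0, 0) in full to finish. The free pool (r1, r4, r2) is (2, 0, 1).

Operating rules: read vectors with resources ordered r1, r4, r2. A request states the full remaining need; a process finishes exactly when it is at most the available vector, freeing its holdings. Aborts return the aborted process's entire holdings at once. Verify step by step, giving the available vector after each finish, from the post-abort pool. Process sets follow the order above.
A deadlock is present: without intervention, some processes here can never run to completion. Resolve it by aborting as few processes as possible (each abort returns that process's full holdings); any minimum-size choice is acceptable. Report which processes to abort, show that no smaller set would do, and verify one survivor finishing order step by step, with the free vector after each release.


Abort T_a and T_h.
Key observation: the deadlocked T_c becomes finishable only because T_a and T_h released (4, 5, 2); it completes at step 3 below.
Why nothing smaller works — every single abort fails: T_a alone leaves T_h blocked (short on r2); T_h alone leaves T_a blocked (short on r2); T_c alone leaves T_a blocked (short on r2); T_e alone leaves T_a blocked (short on r4 and r2); T_i alone leaves T_a blocked (short on r4 and r2).
Survivors finish in the order: T_i, T_e, T_c. Walking it through (pool after the aborts first):
  pool = (6, 5, 3)
  T_i: need (1, 0, 0) fits (6, 5, 3); releases (2, 0, 1), pool now (8, 5, 4)
  T_e: need (4, 0, 0) fits (8, 5, 4); releases (3, 3, 2), pool now (11, 8, 6)
  T_c: need (9, 7, 6) fits (11, 8, 6); releases (0, 2, 1), pool now (11, 10, 7)


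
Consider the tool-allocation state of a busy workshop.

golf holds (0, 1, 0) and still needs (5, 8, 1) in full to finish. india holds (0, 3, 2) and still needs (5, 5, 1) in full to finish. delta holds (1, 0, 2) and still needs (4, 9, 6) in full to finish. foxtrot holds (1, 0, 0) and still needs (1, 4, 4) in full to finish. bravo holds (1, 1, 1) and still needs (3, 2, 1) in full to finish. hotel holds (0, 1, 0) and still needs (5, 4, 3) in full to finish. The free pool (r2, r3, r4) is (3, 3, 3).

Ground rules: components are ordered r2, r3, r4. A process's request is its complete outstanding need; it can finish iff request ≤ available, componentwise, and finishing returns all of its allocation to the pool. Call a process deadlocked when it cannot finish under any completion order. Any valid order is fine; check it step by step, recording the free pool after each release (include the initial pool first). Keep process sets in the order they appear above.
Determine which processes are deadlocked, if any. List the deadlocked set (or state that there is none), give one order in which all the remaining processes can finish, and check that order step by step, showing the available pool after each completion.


The deadlocked set is empty.
Key observation: bravo fits the free pool immediately, and its release cascades until everyone finishes.
A valid finishing order for the others: bravo, foxtrot, hotel, india, golf, delta. Walking it through:
  pool = (3, 3, 3)
  run bravo (needs (3, 2, 1), free (3, 3, 3)); after release of (1, 1, 1) the pool is (4, 4, 4)
  run foxtrot (needs (1, 4, 4), free (4, 4, 4)); after release of (1, 0, 0) the pool is (5, 4, 4)
  run hotel (needs (5, 4, 3), free (5, 4, 4)); after release of (0, 1, 0) the pool is (5, 5, 4)
  run india (needs (5, 5, 1), free (5, 5, 4)); after release of (0, 3, 2) the pool is (5, 8, 6)
  run golf (needs (5, 8, 1), free (5, 8, 6)); after release of (0, 1, 0) the pool is (5, 9, 6)
  run delta (needs (4, 9, 6), free (5, 9, 6)); after release of (1, 0, 2) the pool is (6, 9, 8)


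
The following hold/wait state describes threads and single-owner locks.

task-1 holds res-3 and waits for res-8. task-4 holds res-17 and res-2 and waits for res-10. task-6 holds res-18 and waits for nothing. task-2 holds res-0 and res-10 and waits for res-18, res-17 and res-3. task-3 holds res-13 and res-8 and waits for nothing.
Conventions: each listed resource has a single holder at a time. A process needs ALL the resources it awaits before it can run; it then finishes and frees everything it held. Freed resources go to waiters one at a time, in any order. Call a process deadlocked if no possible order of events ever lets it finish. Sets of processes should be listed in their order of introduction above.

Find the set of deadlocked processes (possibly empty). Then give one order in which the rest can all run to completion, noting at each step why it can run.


Deadlocked set: task-4 and task-2.
Key observation: nobody on the ring task-4 -> task-2 -> task-4 can start until another member finishes, which never happens; no other process is dragged down with it.
A valid finishing order for the others: task-3, task-6, task-1.
Step-by-step check:
  run task-3 (it waits on nothing); releases res-13 and res-8
  run task-6 (it waits on nothing); releases res-18
  run task-1 (all its waits — res-8 — are resolved); releases res-3


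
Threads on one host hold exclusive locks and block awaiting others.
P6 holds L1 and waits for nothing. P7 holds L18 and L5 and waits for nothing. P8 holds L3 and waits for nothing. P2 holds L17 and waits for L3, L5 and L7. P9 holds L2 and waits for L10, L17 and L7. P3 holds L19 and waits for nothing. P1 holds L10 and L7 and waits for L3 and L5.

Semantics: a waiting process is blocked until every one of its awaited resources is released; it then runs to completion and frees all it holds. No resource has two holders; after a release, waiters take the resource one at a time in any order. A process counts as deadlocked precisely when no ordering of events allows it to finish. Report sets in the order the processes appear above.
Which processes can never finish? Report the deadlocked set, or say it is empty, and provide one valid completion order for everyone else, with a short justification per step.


Nothing here is deadlocked.
Key observation: although several processes wait, no cycle exists — each chain bottoms out at a free runner.
The rest can finish in the order P7, P8, P6, P1, P2, P3, P9.
Check, step by step:
  run P7 (it waits on nothing); releases L18 and L5
  run P8 (it waits on nothing); releases L3
  run P6 (it waits on nothing); releases L1
  P1: everything it awaited (L3 and L5) is free; runs, freeing L10 and L7
  P2: everything it awaited (L3, L5 and L7) is free; runs, freeing L17
  run P3 (it waits on nothing); releases L19
  P9: everything it awaited (L10, L17 and L7) is free; runs, freeing L2
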